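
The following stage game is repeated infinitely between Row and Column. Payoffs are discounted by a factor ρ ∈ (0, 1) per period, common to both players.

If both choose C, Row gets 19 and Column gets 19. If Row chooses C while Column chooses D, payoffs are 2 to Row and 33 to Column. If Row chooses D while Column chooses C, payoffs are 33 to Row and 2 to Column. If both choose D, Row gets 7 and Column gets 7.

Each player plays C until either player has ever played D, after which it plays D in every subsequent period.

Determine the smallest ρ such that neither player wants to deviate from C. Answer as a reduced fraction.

Cooperation forever yields 19 each period: 19/(1−ρ).
Deviating yields 33 once, then 7 forever: 33 + 7ρ/(1−ρ).
No profitable deviation requires 19/(1−ρ) ≥ 33 + 7ρ/(1−ρ).
Multiplying by (1−ρ): 19 ≥ 33(1−ρ) + 7ρ = 33 − 26ρ.
So 26ρ ≥ 14, i.e. ρ ≥ 14/26 = 7/13.

7/13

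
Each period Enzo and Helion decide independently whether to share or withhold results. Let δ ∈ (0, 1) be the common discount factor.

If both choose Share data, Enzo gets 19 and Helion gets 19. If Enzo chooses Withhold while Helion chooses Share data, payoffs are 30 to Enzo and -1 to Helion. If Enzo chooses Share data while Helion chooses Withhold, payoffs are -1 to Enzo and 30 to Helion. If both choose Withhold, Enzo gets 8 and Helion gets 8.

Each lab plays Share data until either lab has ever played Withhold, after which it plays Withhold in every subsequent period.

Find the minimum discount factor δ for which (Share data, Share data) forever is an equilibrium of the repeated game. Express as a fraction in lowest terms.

19/(1−δ) ≥ 30 + 8δ/(1−δ)
19 ≥ 30 − 22δ
δ ≥ 11/22 = 1/2.

1/2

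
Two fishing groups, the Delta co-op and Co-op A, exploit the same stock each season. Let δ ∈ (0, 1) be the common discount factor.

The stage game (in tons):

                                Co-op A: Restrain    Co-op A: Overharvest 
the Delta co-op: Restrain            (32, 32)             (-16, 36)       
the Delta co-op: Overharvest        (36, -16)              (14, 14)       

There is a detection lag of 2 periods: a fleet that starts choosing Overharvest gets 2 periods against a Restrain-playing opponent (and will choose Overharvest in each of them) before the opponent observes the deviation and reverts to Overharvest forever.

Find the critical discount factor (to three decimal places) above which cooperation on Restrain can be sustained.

A deviator earns 36 for 2 periods, then 14 forever; cooperating earns 32 forever. Multiplying the IC by (1−δ):
32 ≥ 36(1−δ^2) + 14δ^2, so 22·δ^2 ≥ 4 and δ^2 ≥ 2/11.
δ ≥ (2/11)^(1/2) ≈ 0.426.

0.426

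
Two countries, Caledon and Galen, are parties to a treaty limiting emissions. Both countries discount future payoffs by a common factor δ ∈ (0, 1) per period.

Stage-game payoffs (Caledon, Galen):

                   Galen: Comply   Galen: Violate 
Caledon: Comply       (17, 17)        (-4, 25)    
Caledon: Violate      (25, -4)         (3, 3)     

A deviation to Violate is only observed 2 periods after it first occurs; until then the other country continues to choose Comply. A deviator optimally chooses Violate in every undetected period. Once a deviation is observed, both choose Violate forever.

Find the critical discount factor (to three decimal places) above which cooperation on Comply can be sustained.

0.603

A deviator earns 25 for 2 periods, then 3 forever; cooperating earns 17 forever. Multiplying the IC by (1−δ):
17 ≥ 25(1−δ^2) + 3δ^2, so 22·δ^2 ≥ 8 and δ^2 ≥ 4/11.
δ ≥ (4/11)^(1/2) ≈ 0.603.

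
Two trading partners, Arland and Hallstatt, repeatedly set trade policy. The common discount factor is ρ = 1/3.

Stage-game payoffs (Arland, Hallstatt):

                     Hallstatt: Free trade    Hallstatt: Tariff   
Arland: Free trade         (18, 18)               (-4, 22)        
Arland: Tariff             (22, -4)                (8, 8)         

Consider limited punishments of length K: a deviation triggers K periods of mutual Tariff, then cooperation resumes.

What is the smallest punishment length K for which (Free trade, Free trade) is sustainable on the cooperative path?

2

No profitable deviation requires (18−8)(ρ+…+ρ^K) ≥ 22−18, i.e. ρ+…+ρ^K ≥ 2/5 ≈ 0.4000.
With ρ = 1/3, the partial sums are K=1: 0.3333, K=2: 0.4444.
K = 2 is the first length at which the sum reaches 0.4000.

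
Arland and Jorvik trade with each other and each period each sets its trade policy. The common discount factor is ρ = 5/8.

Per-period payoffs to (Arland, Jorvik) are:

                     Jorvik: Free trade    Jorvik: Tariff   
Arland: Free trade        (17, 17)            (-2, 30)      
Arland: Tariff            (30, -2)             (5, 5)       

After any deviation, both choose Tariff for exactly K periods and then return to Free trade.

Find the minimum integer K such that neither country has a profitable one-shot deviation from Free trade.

Need Σ_{k=1}^{K} ρ^k ≥ (30−17)/(17−5) = 1.0833 at ρ = 5/8.
At K = 2 the sum is 1.0156 < 1.0833; at K = 3 it is 1.2598 ≥ 1.0833.
So the minimum punishment length is K = 3.

3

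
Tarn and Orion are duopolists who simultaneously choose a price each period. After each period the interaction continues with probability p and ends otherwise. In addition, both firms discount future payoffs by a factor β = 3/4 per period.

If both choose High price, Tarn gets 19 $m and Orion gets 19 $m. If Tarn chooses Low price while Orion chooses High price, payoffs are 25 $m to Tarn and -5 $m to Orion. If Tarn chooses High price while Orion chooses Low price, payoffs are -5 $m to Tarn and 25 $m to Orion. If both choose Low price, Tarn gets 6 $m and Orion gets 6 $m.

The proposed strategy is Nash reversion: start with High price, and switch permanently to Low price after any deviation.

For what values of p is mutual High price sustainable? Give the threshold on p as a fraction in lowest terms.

Expected continuation weight on next period's payoff is β·p = 3/4·p, which plays the role of the discount factor.
Cooperation requires 3/4·p ≥ (25−19)/(25−6) = 6/19, hence p ≥ 8/19.

8/19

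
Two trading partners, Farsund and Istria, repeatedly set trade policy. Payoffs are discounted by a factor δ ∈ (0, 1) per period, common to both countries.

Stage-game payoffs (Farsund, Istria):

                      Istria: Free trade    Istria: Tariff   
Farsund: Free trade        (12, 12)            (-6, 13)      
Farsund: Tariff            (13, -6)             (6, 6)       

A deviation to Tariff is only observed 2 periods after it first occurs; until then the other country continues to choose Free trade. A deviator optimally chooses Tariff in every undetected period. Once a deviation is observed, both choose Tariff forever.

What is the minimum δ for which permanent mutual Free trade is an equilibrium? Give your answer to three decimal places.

0.378

Deviating for the 2 undetected periods gains 13−12 = 1 per period over cooperation, then loses 12−6 = 6 per period forever once punishment starts.
Gain: 1(1 + δ + … + δ^1); loss: 6·δ^2/(1−δ).
No profitable deviation ⇔ 1(1−δ^2) ≤ 6·δ^2, i.e. δ^2 ≥ 1/(1+6) = 1/7.
Hence δ ≥ (1/7)^(1/2) ≈ 0.378.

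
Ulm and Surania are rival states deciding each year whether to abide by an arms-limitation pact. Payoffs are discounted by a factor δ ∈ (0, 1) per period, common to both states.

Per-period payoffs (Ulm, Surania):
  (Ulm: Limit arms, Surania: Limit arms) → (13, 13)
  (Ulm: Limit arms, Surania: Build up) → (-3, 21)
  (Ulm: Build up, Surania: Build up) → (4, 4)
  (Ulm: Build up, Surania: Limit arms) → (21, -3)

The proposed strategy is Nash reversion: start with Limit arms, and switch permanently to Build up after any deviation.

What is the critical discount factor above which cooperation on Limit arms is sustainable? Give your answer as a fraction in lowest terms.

8/17

13/(1−δ) ≥ 21 + 4δ/(1−δ)
13 ≥ 21 − 17δ
δ ≥ 8/17.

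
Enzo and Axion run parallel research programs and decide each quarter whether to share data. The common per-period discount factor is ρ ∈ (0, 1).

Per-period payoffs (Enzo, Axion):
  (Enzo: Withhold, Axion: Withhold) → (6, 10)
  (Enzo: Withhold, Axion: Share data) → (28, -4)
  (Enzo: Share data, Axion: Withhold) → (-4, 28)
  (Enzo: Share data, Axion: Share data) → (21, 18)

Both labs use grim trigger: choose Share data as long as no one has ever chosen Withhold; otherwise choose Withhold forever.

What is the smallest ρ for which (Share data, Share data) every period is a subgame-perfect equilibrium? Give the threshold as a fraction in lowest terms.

For Enzo: deviation gain 28−21 = 7, per-period punishment loss 21−6 = 15. IC gives ρ ≥ 7/22.
For Axion: gain 10, loss 8 per period, so ρ ≥ 10/18 = 5/9.
The tighter constraint is Axion's, so cooperation needs ρ ≥ 5/9.

5/9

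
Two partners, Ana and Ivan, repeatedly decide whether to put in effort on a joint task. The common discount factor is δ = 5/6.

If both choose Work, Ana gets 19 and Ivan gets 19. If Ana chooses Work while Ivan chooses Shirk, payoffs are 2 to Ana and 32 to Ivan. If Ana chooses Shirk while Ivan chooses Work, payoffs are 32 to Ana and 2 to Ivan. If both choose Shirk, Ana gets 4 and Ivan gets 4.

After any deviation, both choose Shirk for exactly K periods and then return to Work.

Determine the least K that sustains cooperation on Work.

Need Σ_{k=1}^{K} δ^k ≥ (32−19)/(19−4) = 0.8667 at δ = 5/6.
At K = 1 the sum is 0.8333 < 0.8667; at K = 2 it is 1.5278 ≥ 0.8667.
So the minimum punishment length is K = 2.

2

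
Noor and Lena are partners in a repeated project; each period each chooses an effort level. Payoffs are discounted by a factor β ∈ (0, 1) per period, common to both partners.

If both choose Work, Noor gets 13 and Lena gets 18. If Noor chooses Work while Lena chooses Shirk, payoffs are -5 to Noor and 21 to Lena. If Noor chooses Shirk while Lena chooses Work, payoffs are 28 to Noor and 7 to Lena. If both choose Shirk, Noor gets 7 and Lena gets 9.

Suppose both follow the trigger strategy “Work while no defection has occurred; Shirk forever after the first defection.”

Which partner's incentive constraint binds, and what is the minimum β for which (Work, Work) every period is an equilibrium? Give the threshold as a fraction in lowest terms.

Noor's threshold: (28−13)/(28−7) = 5/7.
Lena's threshold: (21−18)/(21−9) = 1/4.
5/7 > 1/4, so Noor binds and β* = 5/7.

Noor; β ≥ 5/7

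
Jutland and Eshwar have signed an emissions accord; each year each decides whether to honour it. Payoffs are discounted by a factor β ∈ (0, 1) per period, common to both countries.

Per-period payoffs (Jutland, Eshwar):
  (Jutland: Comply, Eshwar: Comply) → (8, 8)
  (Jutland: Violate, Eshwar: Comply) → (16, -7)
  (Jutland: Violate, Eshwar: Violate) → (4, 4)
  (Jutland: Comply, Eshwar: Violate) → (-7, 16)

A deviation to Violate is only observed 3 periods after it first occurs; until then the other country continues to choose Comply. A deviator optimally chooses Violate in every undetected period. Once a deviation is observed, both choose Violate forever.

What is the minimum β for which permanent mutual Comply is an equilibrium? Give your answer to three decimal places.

0.874

A deviator earns 16 for 3 periods, then 4 forever; cooperating earns 8 forever. Multiplying the IC by (1−β):
8 ≥ 16(1−β^3) + 4β^3, so 12·β^3 ≥ 8 and β^3 ≥ 2/3.
β ≥ (2/3)^(1/3) ≈ 0.874.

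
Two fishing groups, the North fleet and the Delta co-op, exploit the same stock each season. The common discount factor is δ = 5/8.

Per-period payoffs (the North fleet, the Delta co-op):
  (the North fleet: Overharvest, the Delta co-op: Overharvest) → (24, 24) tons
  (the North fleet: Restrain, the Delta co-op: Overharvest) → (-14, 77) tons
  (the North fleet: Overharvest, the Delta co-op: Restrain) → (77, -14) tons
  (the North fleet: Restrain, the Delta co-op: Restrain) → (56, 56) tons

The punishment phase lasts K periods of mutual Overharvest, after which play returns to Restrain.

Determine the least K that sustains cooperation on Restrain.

2

Need Σ_{k=1}^{K} δ^k ≥ (77−56)/(56−24) = 0.6562 at δ = 5/8.
At K = 1 the sum is 0.6250 < 0.6562; at K = 2 it is 1.0156 ≥ 0.6562.
So the minimum punishment length is K = 2.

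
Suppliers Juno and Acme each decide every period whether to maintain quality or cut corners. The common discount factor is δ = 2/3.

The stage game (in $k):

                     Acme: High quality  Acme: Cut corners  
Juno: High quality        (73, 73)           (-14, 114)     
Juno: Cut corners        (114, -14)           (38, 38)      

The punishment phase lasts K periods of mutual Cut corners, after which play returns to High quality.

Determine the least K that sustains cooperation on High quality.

3

Need Σ_{k=1}^{K} δ^k ≥ (114−73)/(73−38) = 1.1714 at δ = 2/3.
At K = 2 the sum is 1.1111 < 1.1714; at K = 3 it is 1.4074 ≥ 1.1714.
So the minimum punishment length is K = 3.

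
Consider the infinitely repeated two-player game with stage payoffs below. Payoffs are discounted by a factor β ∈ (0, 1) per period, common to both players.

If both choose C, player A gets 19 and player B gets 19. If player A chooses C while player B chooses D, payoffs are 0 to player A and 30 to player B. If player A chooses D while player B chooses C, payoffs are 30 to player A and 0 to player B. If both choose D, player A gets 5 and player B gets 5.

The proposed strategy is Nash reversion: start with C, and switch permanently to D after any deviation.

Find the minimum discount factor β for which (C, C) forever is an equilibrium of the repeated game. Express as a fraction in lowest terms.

11/25

One-period gain from deviating is 30 − 19 = 11. The loss is 19 − 5 = 14 in every subsequent period, with present value 14·β/(1−β).
Deviation is unprofitable when 14·β/(1−β) ≥ 11, i.e. β/(1−β) ≥ 11/14.
Equivalently β ≥ 11/(11+14) = 11/25.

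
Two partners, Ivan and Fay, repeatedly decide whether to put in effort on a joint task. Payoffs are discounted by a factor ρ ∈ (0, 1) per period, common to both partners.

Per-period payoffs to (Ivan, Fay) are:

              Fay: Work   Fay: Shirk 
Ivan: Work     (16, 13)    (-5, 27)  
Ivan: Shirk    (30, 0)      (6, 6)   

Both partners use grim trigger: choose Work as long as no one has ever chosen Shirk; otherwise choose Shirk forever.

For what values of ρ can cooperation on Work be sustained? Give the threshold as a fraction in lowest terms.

For Ivan: deviation gain 30−16 = 14, per-period punishment loss 16−6 = 10. IC gives ρ ≥ 14/24 = 7/12.
For Fay: gain 14, loss 7 per period, so ρ ≥ 14/21 = 2/3.
The tighter constraint is Fay's, so cooperation needs ρ ≥ 2/3.

2/3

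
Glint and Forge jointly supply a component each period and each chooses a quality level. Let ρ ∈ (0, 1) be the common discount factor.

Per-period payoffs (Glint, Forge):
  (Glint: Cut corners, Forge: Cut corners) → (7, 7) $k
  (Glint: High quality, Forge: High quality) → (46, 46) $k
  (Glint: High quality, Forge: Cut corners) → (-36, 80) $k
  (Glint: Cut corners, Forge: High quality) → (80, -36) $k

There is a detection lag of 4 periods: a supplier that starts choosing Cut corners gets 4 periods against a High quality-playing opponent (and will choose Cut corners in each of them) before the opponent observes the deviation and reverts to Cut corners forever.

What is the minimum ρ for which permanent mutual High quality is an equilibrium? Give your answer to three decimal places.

0.826

A deviator earns 80 for 4 periods, then 7 forever; cooperating earns 46 forever. Multiplying the IC by (1−ρ):
46 ≥ 80(1−ρ^4) + 7ρ^4, so 73·ρ^4 ≥ 34 and ρ^4 ≥ 34/73.
ρ ≥ (34/73)^(1/4) ≈ 0.826.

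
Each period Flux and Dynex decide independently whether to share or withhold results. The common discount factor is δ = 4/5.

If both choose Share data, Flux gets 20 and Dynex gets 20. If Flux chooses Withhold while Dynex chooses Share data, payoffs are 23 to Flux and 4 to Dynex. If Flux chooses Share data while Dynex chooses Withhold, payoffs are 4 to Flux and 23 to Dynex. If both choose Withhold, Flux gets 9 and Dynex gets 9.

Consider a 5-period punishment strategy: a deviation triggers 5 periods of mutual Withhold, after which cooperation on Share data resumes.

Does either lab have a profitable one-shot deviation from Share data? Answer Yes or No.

A one-shot deviation gives 23 now, then 9 for 5 periods, then back to 20.
Gain from deviating: (23−20) today; loss: (20−9) in each of the next 5 periods.
No-deviation condition: (20−9)(δ+…+δ^5) ≥ 23−20, i.e. δ+…+δ^5 ≥ 3/11.
At δ = 4/5: δ+…+δ^5 = 2.6893 ≥ 0.2727.
So cooperation is sustainable.

No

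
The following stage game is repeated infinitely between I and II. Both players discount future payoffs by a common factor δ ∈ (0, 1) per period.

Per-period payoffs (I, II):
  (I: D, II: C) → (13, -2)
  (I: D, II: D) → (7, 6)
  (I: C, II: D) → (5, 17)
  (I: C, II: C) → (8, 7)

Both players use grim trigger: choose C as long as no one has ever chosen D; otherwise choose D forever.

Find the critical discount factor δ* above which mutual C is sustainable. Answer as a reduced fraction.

I's threshold: (13−8)/(13−7) = 5/6.
II's threshold: (17−7)/(17−6) = 10/11.
5/6 < 10/11, so II binds and δ* = 10/11.

10/11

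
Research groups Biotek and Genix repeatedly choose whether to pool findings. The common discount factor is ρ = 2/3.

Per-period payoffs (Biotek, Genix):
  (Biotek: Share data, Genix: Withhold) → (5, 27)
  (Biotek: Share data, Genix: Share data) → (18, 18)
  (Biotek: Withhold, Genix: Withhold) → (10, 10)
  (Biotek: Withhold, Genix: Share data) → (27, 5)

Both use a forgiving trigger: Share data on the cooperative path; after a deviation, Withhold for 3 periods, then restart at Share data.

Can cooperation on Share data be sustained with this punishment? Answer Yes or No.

IC: ρ+…+ρ^3 ≥ (27−18)/(18−10) = 9/8.
At ρ = 2/3: partial sum = 1.4074 ≥ 1.1250. Cooperation sustainable.

Yes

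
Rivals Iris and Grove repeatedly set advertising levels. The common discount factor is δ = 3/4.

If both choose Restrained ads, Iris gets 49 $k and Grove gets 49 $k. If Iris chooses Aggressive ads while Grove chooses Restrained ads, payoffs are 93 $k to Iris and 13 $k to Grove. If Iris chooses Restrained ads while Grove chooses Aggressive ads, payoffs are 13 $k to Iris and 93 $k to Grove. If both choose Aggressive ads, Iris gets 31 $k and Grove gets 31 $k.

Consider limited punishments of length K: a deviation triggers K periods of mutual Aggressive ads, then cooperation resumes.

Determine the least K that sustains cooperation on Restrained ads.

6

IC: δ(1−δ^K)/(1−δ) ≥ (93−49)/(49−31) = 22/9.
With δ = 3/4: need 1 − δ^K ≥ 22/9·(1−3/4)/(3/4), i.e. δ^K ≤ 0.1852.
Since (3/4)^5 = 0.2373 and (3/4)^6 = 0.1780, the smallest such K is 6.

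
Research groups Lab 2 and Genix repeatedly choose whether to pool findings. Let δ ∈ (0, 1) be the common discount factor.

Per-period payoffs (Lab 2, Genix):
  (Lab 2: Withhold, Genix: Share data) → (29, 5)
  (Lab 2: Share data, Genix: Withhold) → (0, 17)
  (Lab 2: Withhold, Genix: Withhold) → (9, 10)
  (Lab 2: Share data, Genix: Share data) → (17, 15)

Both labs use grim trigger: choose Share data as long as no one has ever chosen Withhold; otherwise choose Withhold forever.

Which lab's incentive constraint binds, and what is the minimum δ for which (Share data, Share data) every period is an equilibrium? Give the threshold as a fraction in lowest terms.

Lab 2; δ ≥ 3/5

For Lab 2: deviation gain 29−17 = 12, per-period punishment loss 17−9 = 8. IC gives δ ≥ 12/20 = 3/5.
For Genix: gain 2, loss 5 per period, so δ ≥ 2/7.
The tighter constraint is Lab 2's, so cooperation needs δ ≥ 3/5.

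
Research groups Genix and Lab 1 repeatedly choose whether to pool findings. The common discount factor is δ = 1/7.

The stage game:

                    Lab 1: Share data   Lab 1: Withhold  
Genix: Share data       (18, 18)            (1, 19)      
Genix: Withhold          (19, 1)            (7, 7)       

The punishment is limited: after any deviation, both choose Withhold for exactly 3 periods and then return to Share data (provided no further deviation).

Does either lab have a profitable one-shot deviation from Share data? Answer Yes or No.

No

IC: δ+…+δ^3 ≥ (19−18)/(18−7) = 1/11.
At δ = 1/7: partial sum = 0.1662 ≥ 0.0909. Cooperation sustainable.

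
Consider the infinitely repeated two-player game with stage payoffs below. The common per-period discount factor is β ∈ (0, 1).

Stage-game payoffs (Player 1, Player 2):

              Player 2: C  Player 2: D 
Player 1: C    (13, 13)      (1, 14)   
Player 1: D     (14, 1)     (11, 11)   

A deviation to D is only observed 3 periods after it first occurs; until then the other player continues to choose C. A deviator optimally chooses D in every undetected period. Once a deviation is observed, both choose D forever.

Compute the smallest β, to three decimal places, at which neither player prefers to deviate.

0.693

A deviator earns 14 for 3 periods, then 11 forever; cooperating earns 13 forever. Multiplying the IC by (1−β):
13 ≥ 14(1−β^3) + 11β^3, so 3·β^3 ≥ 1 and β^3 ≥ 1/3.
β ≥ (1/3)^(1/3) ≈ 0.693.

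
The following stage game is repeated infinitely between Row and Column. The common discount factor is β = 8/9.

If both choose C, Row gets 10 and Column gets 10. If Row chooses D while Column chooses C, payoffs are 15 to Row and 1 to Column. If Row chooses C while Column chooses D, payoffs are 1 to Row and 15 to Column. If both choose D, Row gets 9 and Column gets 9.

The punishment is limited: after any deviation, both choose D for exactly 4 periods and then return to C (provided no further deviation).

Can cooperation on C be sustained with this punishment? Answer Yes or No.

No

IC: β+…+β^4 ≥ (15−10)/(10−9) = 5.
At β = 8/9: partial sum = 3.0056 < 5.0000. Cooperation not sustainable.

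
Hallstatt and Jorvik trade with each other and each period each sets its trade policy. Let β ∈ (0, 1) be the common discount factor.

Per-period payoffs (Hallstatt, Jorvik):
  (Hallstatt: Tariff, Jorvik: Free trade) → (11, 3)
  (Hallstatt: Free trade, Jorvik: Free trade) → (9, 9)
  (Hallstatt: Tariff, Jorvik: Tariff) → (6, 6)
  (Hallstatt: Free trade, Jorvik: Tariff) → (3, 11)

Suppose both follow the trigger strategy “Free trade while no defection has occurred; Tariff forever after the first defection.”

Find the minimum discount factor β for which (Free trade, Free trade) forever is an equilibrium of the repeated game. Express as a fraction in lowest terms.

9/(1−β) ≥ 11 + 6β/(1−β)
9 ≥ 11 − 5β
β ≥ 2/5.

2/5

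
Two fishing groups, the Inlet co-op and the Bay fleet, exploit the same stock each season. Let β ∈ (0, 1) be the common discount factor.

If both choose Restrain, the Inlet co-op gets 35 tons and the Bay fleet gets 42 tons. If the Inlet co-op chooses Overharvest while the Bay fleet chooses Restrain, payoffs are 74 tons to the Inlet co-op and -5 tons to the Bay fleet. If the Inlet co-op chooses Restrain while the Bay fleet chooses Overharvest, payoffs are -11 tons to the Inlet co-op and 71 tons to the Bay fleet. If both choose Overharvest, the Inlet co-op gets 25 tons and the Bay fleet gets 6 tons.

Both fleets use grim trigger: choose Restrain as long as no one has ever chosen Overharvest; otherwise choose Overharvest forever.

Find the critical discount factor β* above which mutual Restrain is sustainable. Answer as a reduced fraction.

For the Inlet co-op: deviation gain 74−35 = 39, per-period punishment loss 35−25 = 10. IC gives β ≥ 39/49.
For the Bay fleet: gain 29, loss 36 per period, so β ≥ 29/65.
The tighter constraint is the Inlet co-op's, so cooperation needs β ≥ 39/49.

39/49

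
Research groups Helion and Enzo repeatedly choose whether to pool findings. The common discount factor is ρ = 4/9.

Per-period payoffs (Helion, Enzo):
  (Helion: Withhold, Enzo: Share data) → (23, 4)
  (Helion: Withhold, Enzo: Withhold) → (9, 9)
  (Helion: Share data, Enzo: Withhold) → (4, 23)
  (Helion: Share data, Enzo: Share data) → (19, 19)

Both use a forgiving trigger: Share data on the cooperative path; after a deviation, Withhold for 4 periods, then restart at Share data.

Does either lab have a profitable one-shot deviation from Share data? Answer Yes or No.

Comparing payoff streams over the 5 periods until play realigns: cooperate → 19(1+ρ+…+ρ^4); deviate → 23 + 9(ρ+…+ρ^4).
Cooperation is sustained iff (19−9)(ρ+…+ρ^4) ≥ 23−19.
ρ+…+ρ^4 = 4/9·(1−(4/9)^4)/(1−4/9) = 0.7688, and (23−19)/(19−9) = 0.4000.
0.7688 ≥ 0.4000, so cooperation is sustainable.

No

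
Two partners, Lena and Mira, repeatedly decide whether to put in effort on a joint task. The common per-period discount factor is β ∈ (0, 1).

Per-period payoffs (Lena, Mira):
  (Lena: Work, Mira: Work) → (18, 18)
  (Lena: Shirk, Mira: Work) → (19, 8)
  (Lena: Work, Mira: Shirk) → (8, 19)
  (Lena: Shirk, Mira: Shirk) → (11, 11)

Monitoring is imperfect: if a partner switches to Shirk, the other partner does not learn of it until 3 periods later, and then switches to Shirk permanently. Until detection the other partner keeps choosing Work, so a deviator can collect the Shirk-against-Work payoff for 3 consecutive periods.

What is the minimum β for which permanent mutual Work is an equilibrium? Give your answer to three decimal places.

Deviating for the 3 undetected periods gains 19−18 = 1 per period over cooperation, then loses 18−11 = 7 per period forever once punishment starts.
Gain: 1(1 + β + … + β^2); loss: 7·β^3/(1−β).
No profitable deviation ⇔ 1(1−β^3) ≤ 7·β^3, i.e. β^3 ≥ 1/(1+7) = 1/8.
Hence β ≥ (1/8)^(1/3) ≈ 0.500.

0.500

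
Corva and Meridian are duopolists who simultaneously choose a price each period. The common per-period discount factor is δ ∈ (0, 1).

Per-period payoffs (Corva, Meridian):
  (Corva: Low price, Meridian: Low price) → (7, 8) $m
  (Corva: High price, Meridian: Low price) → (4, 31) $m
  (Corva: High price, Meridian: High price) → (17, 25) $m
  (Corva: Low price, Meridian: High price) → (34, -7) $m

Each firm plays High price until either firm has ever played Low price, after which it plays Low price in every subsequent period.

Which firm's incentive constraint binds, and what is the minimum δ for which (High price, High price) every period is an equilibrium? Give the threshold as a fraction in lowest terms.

For Corva: deviation gain 34−17 = 17, per-period punishment loss 17−7 = 10. IC gives δ ≥ 17/27.
For Meridian: gain 6, loss 17 per period, so δ ≥ 6/23.
The tighter constraint is Corva's, so cooperation needs δ ≥ 17/27.

Corva; δ ≥ 17/27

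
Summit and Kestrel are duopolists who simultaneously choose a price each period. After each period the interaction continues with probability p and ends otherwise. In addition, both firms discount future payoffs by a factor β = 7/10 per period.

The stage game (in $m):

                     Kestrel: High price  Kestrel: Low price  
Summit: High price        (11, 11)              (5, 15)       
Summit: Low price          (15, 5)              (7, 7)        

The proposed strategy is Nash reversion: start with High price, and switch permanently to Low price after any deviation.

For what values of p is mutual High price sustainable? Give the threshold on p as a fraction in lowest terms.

Expected continuation weight on next period's payoff is β·p = 7/10·p, which plays the role of the discount factor.
Cooperation requires 7/10·p ≥ (15−11)/(15−7) = 1/2, hence p ≥ 5/7.

5/7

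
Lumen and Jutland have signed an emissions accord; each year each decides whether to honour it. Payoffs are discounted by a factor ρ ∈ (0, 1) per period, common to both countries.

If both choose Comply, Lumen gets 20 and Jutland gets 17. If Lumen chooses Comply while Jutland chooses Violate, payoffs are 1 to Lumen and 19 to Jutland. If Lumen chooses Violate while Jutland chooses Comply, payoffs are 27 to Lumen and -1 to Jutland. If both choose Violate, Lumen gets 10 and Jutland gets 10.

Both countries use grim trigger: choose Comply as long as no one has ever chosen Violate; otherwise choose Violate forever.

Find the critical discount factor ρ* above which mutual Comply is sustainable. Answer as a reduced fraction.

Lumen's threshold: (27−20)/(27−10) = 7/17.
Jutland's threshold: (19−17)/(19−10) = 2/9.
7/17 > 2/9, so Lumen binds and ρ* = 7/17.

7/17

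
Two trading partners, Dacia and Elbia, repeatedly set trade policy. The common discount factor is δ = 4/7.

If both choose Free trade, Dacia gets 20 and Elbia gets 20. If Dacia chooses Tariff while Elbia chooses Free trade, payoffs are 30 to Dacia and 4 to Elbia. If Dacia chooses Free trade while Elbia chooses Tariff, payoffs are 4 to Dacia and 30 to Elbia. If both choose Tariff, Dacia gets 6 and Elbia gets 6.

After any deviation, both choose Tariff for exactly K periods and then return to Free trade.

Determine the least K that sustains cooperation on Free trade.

2

IC: δ(1−δ^K)/(1−δ) ≥ (30−20)/(20−6) = 5/7.
With δ = 4/7: need 1 − δ^K ≥ 5/7·(1−4/7)/(4/7), i.e. δ^K ≤ 0.4643.
Since (4/7)^1 = 0.5714 and (4/7)^2 = 0.3265, the smallest such K is 2.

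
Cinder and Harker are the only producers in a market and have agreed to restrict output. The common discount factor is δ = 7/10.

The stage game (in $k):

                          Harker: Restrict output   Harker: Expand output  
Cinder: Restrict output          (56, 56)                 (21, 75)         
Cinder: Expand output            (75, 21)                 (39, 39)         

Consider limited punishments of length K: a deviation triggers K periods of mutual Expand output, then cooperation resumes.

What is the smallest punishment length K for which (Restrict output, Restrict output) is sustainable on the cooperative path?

2

Need Σ_{k=1}^{K} δ^k ≥ (75−56)/(56−39) = 1.1176 at δ = 7/10.
At K = 1 the sum is 0.7000 < 1.1176; at K = 2 it is 1.1900 ≥ 1.1176.
So the minimum punishment length is K = 2.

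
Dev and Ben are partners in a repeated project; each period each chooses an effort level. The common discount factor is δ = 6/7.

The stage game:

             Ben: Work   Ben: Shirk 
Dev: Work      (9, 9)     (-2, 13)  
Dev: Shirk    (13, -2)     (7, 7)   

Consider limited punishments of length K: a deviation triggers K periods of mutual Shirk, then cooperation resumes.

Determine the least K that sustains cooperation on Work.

Need Σ_{k=1}^{K} δ^k ≥ (13−9)/(9−7) = 2.0000 at δ = 6/7.
At K = 2 the sum is 1.5918 < 2.0000; at K = 3 it is 2.2216 ≥ 2.0000.
So the minimum punishment length is K = 3.

3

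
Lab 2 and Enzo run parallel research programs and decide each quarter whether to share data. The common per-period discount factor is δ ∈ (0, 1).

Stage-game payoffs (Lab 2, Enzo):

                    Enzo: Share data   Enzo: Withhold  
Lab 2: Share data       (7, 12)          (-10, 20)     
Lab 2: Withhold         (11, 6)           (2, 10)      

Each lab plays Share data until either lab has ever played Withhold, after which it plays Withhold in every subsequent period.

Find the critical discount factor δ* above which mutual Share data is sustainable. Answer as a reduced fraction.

For Lab 2: deviation gain 11−7 = 4, per-period punishment loss 7−2 = 5. IC gives δ ≥ 4/9.
For Enzo: gain 8, loss 2 per period, so δ ≥ 8/10 = 4/5.
The tighter constraint is Enzo's, so cooperation needs δ ≥ 4/5.

4/5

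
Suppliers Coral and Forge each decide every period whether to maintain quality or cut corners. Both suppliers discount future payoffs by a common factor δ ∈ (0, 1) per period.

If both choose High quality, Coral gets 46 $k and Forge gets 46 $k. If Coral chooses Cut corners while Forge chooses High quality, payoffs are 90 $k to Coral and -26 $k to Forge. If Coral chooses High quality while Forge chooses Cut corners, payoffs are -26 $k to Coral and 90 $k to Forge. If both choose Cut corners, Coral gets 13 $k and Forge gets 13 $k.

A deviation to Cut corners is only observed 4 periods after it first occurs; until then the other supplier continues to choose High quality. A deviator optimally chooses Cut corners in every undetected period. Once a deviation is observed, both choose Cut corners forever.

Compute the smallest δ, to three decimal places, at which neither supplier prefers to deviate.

0.869

A deviator earns 90 for 4 periods, then 13 forever; cooperating earns 46 forever. Multiplying the IC by (1−δ):
46 ≥ 90(1−δ^4) + 13δ^4, so 77·δ^4 ≥ 44 and δ^4 ≥ 4/7.
δ ≥ (4/7)^(1/4) ≈ 0.869.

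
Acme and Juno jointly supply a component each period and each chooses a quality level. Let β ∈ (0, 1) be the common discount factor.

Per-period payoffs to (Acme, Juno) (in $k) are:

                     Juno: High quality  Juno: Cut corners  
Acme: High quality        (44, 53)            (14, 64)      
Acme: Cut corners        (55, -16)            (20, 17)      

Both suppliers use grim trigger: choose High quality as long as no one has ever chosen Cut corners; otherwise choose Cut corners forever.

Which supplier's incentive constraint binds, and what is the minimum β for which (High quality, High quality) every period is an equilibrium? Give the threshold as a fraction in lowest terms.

For Acme: deviation gain 55−44 = 11, per-period punishment loss 44−20 = 24. IC gives β ≥ 11/35.
For Juno: gain 11, loss 36 per period, so β ≥ 11/47.
The tighter constraint is Acme's, so cooperation needs β ≥ 11/35.

Acme; β ≥ 11/35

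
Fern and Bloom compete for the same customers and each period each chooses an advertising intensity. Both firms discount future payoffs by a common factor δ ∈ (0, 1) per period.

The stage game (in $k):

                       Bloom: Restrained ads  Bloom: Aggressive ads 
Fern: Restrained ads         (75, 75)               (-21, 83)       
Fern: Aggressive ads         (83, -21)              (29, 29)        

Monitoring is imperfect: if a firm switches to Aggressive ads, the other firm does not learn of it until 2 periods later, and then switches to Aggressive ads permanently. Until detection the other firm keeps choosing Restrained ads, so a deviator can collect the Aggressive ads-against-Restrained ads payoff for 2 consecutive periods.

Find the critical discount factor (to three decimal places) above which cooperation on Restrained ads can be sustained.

0.385

A deviator earns 83 for 2 periods, then 29 forever; cooperating earns 75 forever. Multiplying the IC by (1−δ):
75 ≥ 83(1−δ^2) + 29δ^2, so 54·δ^2 ≥ 8 and δ^2 ≥ 4/27.
δ ≥ (4/27)^(1/2) ≈ 0.385.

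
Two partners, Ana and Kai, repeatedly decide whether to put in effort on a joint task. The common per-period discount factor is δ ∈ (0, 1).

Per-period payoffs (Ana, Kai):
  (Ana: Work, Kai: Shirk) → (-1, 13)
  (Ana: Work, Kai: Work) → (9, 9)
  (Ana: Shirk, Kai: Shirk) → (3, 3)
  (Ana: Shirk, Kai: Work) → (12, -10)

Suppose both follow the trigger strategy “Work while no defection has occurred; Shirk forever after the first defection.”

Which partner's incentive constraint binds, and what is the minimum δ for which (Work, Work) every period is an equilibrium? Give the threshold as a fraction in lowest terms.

For Ana: deviation gain 12−9 = 3, per-period punishment loss 9−3 = 6. IC gives δ ≥ 3/9 = 1/3.
For Kai: gain 4, loss 6 per period, so δ ≥ 4/10 = 2/5.
The tighter constraint is Kai's, so cooperation needs δ ≥ 2/5.

Kai; δ ≥ 2/5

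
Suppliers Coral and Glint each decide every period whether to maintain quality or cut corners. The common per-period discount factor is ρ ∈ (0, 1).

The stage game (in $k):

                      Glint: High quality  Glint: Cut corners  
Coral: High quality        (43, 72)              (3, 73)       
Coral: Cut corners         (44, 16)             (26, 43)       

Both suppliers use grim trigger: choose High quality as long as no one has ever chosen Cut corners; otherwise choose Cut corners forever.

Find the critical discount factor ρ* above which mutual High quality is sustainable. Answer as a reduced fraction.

Coral's threshold: (44−43)/(44−26) = 1/18.
Glint's threshold: (73−72)/(73−43) = 1/30.
1/18 > 1/30, so Coral binds and ρ* = 1/18.

1/18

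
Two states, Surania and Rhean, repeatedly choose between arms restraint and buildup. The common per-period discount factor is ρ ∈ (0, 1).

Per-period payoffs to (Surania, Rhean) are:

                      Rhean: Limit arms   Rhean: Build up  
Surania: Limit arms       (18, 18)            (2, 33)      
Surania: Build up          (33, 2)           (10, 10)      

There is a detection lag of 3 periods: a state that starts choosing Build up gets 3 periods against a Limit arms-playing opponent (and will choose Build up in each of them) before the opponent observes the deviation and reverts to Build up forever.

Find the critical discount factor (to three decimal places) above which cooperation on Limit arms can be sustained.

0.867

The best deviation is to choose Build up for all 3 undetected periods, earning 33 each, then 10 forever once detected.
Deviation value: 33(1−ρ^3)/(1−ρ) + 10ρ^3/(1−ρ); cooperation value: 18/(1−ρ).
IC: 18 ≥ 33(1−ρ^3) + 10ρ^3 = 33 − 23ρ^3.
So ρ^3 ≥ 15/23, giving ρ ≥ (15/23)^(1/3) ≈ 0.867.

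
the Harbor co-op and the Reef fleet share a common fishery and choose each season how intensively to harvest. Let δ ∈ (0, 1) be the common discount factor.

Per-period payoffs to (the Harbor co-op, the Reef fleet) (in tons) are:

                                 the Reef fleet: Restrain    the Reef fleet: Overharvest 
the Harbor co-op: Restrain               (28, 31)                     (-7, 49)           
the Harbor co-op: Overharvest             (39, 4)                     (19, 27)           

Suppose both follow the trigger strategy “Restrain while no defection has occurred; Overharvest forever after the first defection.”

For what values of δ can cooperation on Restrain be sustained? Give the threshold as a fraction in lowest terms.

9/11

the Harbor co-op's threshold: (39−28)/(39−19) = 11/20.
the Reef fleet's threshold: (49−31)/(49−27) = 9/11.
11/20 < 9/11, so the Reef fleet binds and δ* = 9/11.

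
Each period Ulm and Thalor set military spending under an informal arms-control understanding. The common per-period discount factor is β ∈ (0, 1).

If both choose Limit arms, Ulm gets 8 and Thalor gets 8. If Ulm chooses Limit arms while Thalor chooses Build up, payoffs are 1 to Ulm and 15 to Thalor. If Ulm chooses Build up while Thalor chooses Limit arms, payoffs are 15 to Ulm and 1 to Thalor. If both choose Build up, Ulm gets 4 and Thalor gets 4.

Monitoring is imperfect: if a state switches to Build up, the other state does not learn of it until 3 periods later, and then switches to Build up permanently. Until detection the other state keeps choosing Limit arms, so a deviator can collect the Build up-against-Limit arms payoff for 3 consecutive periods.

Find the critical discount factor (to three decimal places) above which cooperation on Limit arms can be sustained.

Deviating for the 3 undetected periods gains 15−8 = 7 per period over cooperation, then loses 8−4 = 4 per period forever once punishment starts.
Gain: 7(1 + β + … + β^2); loss: 4·β^3/(1−β).
No profitable deviation ⇔ 7(1−β^3) ≤ 4·β^3, i.e. β^3 ≥ 7/(7+4) = 7/11.
Hence β ≥ (7/11)^(1/3) ≈ 0.860.

0.860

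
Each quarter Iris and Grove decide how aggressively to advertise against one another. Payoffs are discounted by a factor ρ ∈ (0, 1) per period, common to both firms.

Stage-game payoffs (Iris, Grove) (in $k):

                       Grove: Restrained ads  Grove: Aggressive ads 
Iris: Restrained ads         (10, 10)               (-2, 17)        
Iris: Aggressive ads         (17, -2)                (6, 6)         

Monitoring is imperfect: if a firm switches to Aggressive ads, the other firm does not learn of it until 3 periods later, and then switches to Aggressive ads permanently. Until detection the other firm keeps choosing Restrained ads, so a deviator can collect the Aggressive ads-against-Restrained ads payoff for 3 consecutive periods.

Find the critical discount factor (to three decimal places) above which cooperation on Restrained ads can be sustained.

Deviating for the 3 undetected periods gains 17−10 = 7 per period over cooperation, then loses 10−6 = 4 per period forever once punishment starts.
Gain: 7(1 + ρ + … + ρ^2); loss: 4·ρ^3/(1−ρ).
No profitable deviation ⇔ 7(1−ρ^3) ≤ 4·ρ^3, i.e. ρ^3 ≥ 7/(7+4) = 7/11.
Hence ρ ≥ (7/11)^(1/3) ≈ 0.860.

0.860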